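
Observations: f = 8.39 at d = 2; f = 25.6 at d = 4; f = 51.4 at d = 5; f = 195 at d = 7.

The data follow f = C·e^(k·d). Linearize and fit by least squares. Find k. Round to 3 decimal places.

k = 0.632

With ln fᵢ as the transformed response and dᵢ as the regressor:
Σd = 18.0000, Σ(d)² = 94.0000, Σln f = 14.5823, Σd·ln f = 73.8336.
Equations: 94.0000·k + 18.0000·ln C = 73.8336;  18.0000·k + 4·ln C = 14.5823.
Slope k = (n·Σd·ln f − Σd·Σln f)/(n·Σ(d)² − (Σd)²) = (4·73.8336 − 18.0000·14.5823)/52.0000 = 0.63180; ln C = (Σln f − k·Σd)/n = 0.80246.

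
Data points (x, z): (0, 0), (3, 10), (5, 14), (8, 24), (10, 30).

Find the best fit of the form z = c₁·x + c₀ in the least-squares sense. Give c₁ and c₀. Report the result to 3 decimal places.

c₁ = 2.968, c₀ = 0.166

With design matrix M, MᵀM = [[198, 26]; [26, 5]] and Mᵀz = [592, 78]ᵀ.
det = 198·5 − 26² = 314.
c₁ = (592·5 − 26·78)/314 = 466/157; c₀ = (198·78 − 26·592)/314 = 26/157.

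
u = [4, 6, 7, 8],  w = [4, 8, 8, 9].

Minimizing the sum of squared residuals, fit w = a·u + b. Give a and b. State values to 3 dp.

The normal equations are: 165·a + 25·b = 192;  25·a + 4·b = 29.
(Σu·u = 165, Σu = 25, Σ1 = 4, Σu·w = 192, Σw = 29.)
Eliminating b: 4·(row 1) − 25·(row 2) gives 35·a = 4·192 − 25·29 = 43, so a = 43/35.
Then b = (29 − 25·(43/35))/4 = -3/7.

a = 1.229, b = -0.429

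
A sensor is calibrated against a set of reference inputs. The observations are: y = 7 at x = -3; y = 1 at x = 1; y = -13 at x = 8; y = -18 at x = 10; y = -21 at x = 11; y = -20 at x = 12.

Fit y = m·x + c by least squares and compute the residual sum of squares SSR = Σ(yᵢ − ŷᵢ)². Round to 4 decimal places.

Normal-equation sums: Σx·x = 439, Σx = 39, Σ1 = 6.
Moment sums: Σx·y = -775, Σy = -64.
Normal equations: [[439, 39]; [39, 6]]·[m, c]ᵀ = [-775, -64]ᵀ.
det = 439·6 − 39² = 1113.
m = ((-775)·6 − 39·(-64))/1113 = -718/371; c = (439·(-64) − 39·(-775))/1113 = 2129/1113.
Residuals: -800/1113, 1138/1113, 634/1113, -89/159, -1808/1113, 1459/1113; SSR = 7298/1113.

SSR = 6.5571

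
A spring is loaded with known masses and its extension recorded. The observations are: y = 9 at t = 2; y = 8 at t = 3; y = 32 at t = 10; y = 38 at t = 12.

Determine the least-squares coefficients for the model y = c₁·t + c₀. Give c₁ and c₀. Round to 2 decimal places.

Forming MᵀM = [[257, 27]; [27, 4]] and Mᵀy = [818, 87]ᵀ gives MᵀM·[c₁, c₀]ᵀ = Mᵀy.
Eliminating c₀: 4·(row 1) − 27·(row 2) gives 299·c₁ = 4·818 − 27·87 = 923, so c₁ = 71/23.
Then c₀ = (87 − 27·(71/23))/4 = 21/23.

c₁ = 3.09, c₀ = 0.91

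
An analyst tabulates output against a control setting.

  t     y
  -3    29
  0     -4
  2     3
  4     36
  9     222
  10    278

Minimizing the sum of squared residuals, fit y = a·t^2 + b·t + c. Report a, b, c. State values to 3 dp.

a = 3.031, b = -2.086, c = -4.425

The normal equations are: 16914·a + 1774·b + 210·c = 46631;  1774·a + 210·b + 22·c = 4841;  210·a + 22·b + 6·c = 564.
(Σt^2·t^2 = 16914, Σt^2·t = 1774, Σt^2 = 210, Σt·t = 210, Σt = 22, Σ1 = 6, Σt^2·y = 46631, Σt·y = 4841, Σy = 564.)
Row-reducing yields a = 260179/85848, b = -59699/28616, c = -47483/10731.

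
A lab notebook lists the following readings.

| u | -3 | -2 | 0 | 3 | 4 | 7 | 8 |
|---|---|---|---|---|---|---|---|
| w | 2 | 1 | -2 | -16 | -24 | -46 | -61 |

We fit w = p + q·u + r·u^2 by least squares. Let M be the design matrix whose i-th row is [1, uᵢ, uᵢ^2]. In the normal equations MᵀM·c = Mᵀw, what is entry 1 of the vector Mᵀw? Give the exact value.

Entry 1 ↔ basis 1, so (Mᵀw)_{1} = Σᵢ wᵢ = (1)·(2) + (1)·(1) + (1)·(-2) + (1)·(-16) + (1)·(-24) + (1)·(-46) + (1)·(-61) = -146.

-146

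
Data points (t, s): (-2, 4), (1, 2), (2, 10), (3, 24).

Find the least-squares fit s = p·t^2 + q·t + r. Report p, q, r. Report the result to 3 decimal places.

The normal system MᵀM·[p, q, r]ᵀ = Mᵀs is [[114, 28, 18]; [28, 18, 4]; [18, 4, 4]]·[p, q, r]ᵀ = [274, 86, 40]ᵀ.
Inverting the 3×3 Gram matrix, [p, q, r]ᵀ = [428/181, 289/181, -405/181]ᵀ.

p = 2.365, q = 1.597, r = -2.238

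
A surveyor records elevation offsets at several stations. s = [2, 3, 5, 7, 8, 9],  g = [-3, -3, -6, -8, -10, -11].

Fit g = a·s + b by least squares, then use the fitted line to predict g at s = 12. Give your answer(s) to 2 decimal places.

ĝ = -14.51

Normal-equation sums: Σs·s = 232, Σs = 34, Σ1 = 6.
For Mᵀg: Σs·g = -280, Σg = -41.
So MᵀM·[a, b]ᵀ = Mᵀg: [[232, 34]; [34, 6]]·[a, b]ᵀ = [-280, -41]ᵀ.
Δ = 232·6 − 34² = 236.
a = ((-280)·6 − 34·(-41))/236 = -143/118; b = (232·(-41) − 34·(-280))/236 = 2/59.
At s = 12: ĝ = (-143/118)·(12) + (2/59)·(1) = -856/59.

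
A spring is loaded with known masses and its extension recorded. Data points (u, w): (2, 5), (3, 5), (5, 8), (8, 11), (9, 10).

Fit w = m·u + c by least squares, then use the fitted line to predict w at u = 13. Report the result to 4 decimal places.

XᵀX·[m, c]ᵀ = Xᵀw reads: 183·m + 27·c = 243;  27·m + 5·c = 39.
Δ = 183·5 − 27² = 186.
m = (243·5 − 27·39)/186 = 27/31; c = (183·39 − 27·243)/186 = 96/31.
At u = 13: ŵ = (27/31)·(13) + (96/31)·(1) = 447/31.

ŵ = 14.4194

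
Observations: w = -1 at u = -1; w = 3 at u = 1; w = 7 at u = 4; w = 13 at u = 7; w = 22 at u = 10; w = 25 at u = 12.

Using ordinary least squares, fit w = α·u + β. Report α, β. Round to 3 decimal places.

Setting ∂/∂α … = 0 gives: 311·α + 33·β = 643;  33·α + 6·β = 69.
(Σu·u = 311, Σu = 33, Σ1 = 6, Σu·w = 643, Σw = 69.)
Eliminating β: 6·(row 1) − 33·(row 2) gives 777·α = 6·643 − 33·69 = 1581, so α = 527/259.
Then β = (69 − 33·(527/259))/6 = 80/259.

α = 2.035, β = 0.309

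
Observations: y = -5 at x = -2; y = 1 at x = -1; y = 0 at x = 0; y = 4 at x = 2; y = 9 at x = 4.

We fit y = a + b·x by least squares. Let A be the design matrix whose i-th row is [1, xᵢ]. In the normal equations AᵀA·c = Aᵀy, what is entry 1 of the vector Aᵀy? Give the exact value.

Entry 1 ↔ basis 1, so (Aᵀy)_{1} = Σᵢ yᵢ = (1)·(-5) + (1)·(1) + (1)·(0) + (1)·(4) + (1)·(9) = 9.

9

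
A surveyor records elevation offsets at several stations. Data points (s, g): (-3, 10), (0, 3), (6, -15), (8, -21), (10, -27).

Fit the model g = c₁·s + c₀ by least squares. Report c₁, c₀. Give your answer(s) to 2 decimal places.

c₁ = -2.88, c₀ = 2.10

Compute the Gram sums: Σs·s = 209, Σs = 21, Σ1 = 5.
And Σs·g = -558, Σg = -50.
Normal equations: [[209, 21]; [21, 5]]·[c₁, c₀]ᵀ = [-558, -50]ᵀ.
Eliminating c₀: 5·(row 1) − 21·(row 2) gives 604·c₁ = 5·(-558) − 21·(-50) = -1740, so c₁ = -435/151.
Then c₀ = ((-50) − 21·(-435/151))/5 = 317/151.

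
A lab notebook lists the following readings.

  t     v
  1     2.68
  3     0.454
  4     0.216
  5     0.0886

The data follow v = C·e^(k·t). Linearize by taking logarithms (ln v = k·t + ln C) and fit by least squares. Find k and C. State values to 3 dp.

k = -0.847, C = 6.128

Taking logs, ln v = k·t + ln C, so regress ln v on t.
Sums: Σt = 13.0000, Σ(t)² = 51.0000, Σln v = -3.7599, Σt·ln v = -19.6312.
Normal system: [[51.0000, 13.0000]; [13.0000, 4]]·[k, ln C]ᵀ = [-19.6312, -3.7599]ᵀ.
Δ = 51.0000·4 − (13.0000)² = 35.0000; k = (-19.6312·4 − 13.0000·-3.7599)/35.0000 = -0.84701, ln C = (51.0000·-3.7599 − 13.0000·-19.6312)/35.0000 = 1.81281, so C = exp(1.81281) = 6.12764.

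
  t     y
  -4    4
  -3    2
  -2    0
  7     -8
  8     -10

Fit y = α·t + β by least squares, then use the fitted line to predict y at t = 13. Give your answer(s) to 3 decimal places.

The normal equations are: 142·α + 6·β = -158;  6·α + 5·β = -12.
(Σt·t = 142, Σt = 6, Σ1 = 5, Σt·y = -158, Σy = -12.)
Eliminating β: 5·(row 1) − 6·(row 2) gives 674·α = 5·(-158) − 6·(-12) = -718, so α = -359/337.
Then β = ((-12) − 6·(-359/337))/5 = -378/337.
At t = 13: ŷ = (-359/337)·(13) + (-378/337)·(1) = -5045/337.

ŷ = -14.970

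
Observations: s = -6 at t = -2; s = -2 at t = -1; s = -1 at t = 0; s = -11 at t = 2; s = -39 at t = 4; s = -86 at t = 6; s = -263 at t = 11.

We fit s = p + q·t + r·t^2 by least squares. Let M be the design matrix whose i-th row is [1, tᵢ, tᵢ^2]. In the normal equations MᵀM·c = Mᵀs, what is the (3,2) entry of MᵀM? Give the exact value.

Row 3 ↔ basis t^2, column 2 ↔ basis t, so (MᵀM)_{3,2} = Σᵢ (t^2)·(t) = (4)·(-2) + (1)·(-1) + (0)·(0) + (4)·(2) + (16)·(4) + (36)·(6) + (121)·(11) = 1610.

1610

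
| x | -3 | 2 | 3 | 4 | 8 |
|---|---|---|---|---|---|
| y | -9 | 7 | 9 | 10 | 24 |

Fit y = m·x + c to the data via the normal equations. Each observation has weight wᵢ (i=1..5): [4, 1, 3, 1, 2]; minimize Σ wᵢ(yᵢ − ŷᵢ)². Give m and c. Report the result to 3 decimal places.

From the data, Σwᵢ·x·x = 211, Σwᵢ·x = 19, Σwᵢ·1 = 11.
Moment sums: Σwᵢ·x·y = 627, Σwᵢ·y = 56.
Normal equations: [[211, 19]; [19, 11]]·[m, c]ᵀ = [627, 56]ᵀ.
Δ = 211·11 − 19² = 1960.
m = (627·11 − 19·56)/1960 = 5833/1960; c = (211·56 − 19·627)/1960 = -97/1960.

m = 2.976, c = -0.049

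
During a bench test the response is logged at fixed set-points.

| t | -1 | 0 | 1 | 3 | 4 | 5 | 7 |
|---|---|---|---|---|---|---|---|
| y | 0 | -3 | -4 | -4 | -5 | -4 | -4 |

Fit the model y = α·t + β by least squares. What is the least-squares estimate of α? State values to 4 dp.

α = -0.3815

Entries of MᵀM: Σt·t = 101, Σt = 19, Σ1 = 7.
Moment sums: Σt·y = -84, Σy = -24.
Normal equations: [[101, 19]; [19, 7]]·[α, β]ᵀ = [-84, -24]ᵀ.
Determinant 101·7 − 19² = 346.
α = ((-84)·7 − 19·(-24))/346 = -66/173; β = (101·(-24) − 19·(-84))/346 = -414/173.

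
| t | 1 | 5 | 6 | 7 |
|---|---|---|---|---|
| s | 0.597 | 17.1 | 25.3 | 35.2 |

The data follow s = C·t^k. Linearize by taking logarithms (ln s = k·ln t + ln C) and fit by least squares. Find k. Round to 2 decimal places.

Taking logs, ln s = k·ln t + ln C, so regress ln s on ln t.
AᵀA = [[9.5873, 5.3471]; [5.3471, 4]], rhs = [17.2876, 9.1151]ᵀ  (here Σln t = 5.3471, Σ(ln t)² = 9.5873, Σln s = 9.1151, Σln t·ln s = 17.2876).
Solving (det = 9.7575): k = 2.09184, ln C = -0.51756.

k = 2.09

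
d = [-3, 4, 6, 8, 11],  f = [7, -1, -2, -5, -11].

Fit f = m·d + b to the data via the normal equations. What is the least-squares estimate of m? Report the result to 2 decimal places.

m = -1.22

Normal-equation sums: Σd·d = 246, Σd = 26, Σ1 = 5.
And Σd·f = -198, Σf = -12.
So MᵀM·[m, b]ᵀ = Mᵀf: [[246, 26]; [26, 5]]·[m, b]ᵀ = [-198, -12]ᵀ.
Δ = 246·5 − 26² = 554.
m = ((-198)·5 − 26·(-12))/554 = -339/277; b = (246·(-12) − 26·(-198))/554 = 1098/277.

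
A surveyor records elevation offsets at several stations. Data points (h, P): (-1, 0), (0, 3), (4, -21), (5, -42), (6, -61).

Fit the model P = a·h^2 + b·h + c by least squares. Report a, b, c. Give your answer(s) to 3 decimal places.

a = -2.152, b = 2.017, c = 3.728

Sums needed: Σh^2·h^2 = 2178, Σh^2·h = 404, Σh^2 = 78, Σh·h = 78, Σh = 14, Σ1 = 5.
Moment sums: Σh^2·P = -3582, Σh·P = -660, ΣP = -121.
Normal equations: [[2178, 404, 78]; [404, 78, 14]; [78, 14, 5]]·[a, b, c]ᵀ = [-3582, -660, -121]ᵀ.
Inverting the 3×3 Gram matrix, [a, b, c]ᵀ = [-7660/3559, 7179/3559, 13267/3559]ᵀ.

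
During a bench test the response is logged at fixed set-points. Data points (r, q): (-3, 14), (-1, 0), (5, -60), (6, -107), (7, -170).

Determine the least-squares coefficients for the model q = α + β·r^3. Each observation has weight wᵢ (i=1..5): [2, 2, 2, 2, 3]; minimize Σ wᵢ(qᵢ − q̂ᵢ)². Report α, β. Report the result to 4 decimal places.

XᵀWX·[α, β]ᵀ = XᵀWq reads: 11·α + 1655·β = -816;  1655·α + 478969·β = -236910.
Δ = 11·478969 − 1655² = 2529634.
α = ((-816)·478969 − 1655·(-236910))/2529634 = 623673/1264817; β = (11·(-236910) − 1655·(-816))/2529634 = -627765/1264817.

α = 0.4931, β = -0.4963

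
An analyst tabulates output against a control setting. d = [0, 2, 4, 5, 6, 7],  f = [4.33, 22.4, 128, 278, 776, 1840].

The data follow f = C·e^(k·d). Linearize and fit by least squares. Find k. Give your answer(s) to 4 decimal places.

k = 0.8649

Let Y = ln f. Fitting Y = k·d + ln C by least squares:
AᵀA = [[130.0000, 24.0000]; [24.0000, 6]], rhs = [146.3119, 29.2260]ᵀ  (here Σd = 24.0000, Σ(d)² = 130.0000, Σln f = 29.2260, Σd·ln f = 146.3119).
Solving (det = 204.0000): k = 0.86494, ln C = 1.41122.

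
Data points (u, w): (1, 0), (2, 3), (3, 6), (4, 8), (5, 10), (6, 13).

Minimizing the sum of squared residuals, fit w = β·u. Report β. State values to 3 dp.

β = 2.022

The normal system MᵀM·[β]ᵀ = Mᵀw is [[91]]·[β]ᵀ = [184]ᵀ.
Hence β = 184 / 91 ≈ 2.02198.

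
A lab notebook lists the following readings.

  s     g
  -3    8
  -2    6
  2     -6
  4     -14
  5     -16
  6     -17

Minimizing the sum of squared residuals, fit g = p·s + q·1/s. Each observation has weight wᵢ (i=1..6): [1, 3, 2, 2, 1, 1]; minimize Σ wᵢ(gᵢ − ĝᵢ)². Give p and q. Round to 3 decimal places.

p = -3.130, q = 0.386

Forming AᵀWA = [[122, 10]; [10, 2797/1800]] and AᵀWg = [-378, -307/10]ᵀ gives AᵀWA·[p, q]ᵀ = AᵀWg.
Determinant 122·(2797/1800) − 10² = 80617/900.
p = ((-378)·(2797/1800) − 10·(-307/10))/(80617/900) = -252333/80617; q = (122·(-307/10) − 10·(-378))/(80617/900) = 31140/80617.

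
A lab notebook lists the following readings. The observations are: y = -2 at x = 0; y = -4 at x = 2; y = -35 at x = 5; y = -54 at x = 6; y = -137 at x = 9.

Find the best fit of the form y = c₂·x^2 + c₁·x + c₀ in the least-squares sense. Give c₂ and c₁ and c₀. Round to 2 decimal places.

With design matrix A, AᵀA = [[8498, 1078, 146]; [1078, 146, 22]; [146, 22, 5]] and Aᵀy = [-13932, -1740, -232]ᵀ.
Row-reducing yields c₂ = -4049/1938, c₁ = 7519/1938, c₀ = -796/323.

c₂ = -2.09, c₁ = 3.88, c₀ = -2.46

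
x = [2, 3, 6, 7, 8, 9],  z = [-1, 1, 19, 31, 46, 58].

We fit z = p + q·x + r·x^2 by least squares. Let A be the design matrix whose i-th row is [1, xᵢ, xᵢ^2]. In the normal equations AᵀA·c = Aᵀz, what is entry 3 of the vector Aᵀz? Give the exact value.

Entry 3 ↔ basis x^2, so (Aᵀz)_{3} = Σᵢ (x^2)·zᵢ = (4)·(-1) + (9)·(1) + (36)·(19) + (49)·(31) + (64)·(46) + (81)·(58) = 9850.

9850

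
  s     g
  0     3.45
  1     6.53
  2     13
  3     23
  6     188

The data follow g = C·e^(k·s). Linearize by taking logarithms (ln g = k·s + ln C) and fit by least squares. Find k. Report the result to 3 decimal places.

Let Y = ln g. Fitting Y = k·s + ln C by least squares:
Σs = 12.0000, Σ(s)² = 50.0000, Σln g = 14.0517, Σs·ln g = 47.8314.
Equations: 50.0000·k + 12.0000·ln C = 47.8314;  12.0000·k + 5·ln C = 14.0517.
Δ = 50.0000·5 − (12.0000)² = 106.0000; k = (47.8314·5 − 12.0000·14.0517)/106.0000 = 0.66545, ln C = (50.0000·14.0517 − 12.0000·47.8314)/106.0000 = 1.21326.

k = 0.665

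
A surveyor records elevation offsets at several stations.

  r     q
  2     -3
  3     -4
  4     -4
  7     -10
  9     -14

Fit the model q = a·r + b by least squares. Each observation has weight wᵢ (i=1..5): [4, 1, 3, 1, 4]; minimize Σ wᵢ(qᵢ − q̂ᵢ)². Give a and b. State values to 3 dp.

a = -1.630, b = 1.043

Normal-equation sums: Σwᵢ·r·r = 446, Σwᵢ·r = 66, Σwᵢ·1 = 13.
Right-hand side: Σwᵢ·r·q = -658, Σwᵢ·q = -94.
det = 446·13 − 66² = 1442.
a = ((-658)·13 − 66·(-94))/1442 = -1175/721; b = (446·(-94) − 66·(-658))/1442 = 752/721.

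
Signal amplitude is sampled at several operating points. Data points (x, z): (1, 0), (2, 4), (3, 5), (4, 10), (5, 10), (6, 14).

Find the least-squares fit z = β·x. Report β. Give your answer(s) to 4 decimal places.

MᵀM·[β]ᵀ = Mᵀz reads: 91·β = 197.
β = 197/91 = 2.16484.

β = 2.1648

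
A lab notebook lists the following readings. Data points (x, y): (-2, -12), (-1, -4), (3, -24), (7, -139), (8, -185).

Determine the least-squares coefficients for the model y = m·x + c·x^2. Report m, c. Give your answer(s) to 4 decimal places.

m = 0.6439, c = -2.9539

The normal equations are: 127·m + 873·c = -2497;  873·m + 6595·c = -18919.
(Σx·x = 127, Σx·x^2 = 873, Σx^2·x^2 = 6595, Σx·y = -2497, Σx^2·y = -18919.)
Δ = 127·6595 − 873² = 75436.
m = ((-2497)·6595 − 873·(-18919))/75436 = 12143/18859; c = (127·(-18919) − 873·(-2497))/75436 = -55708/18859.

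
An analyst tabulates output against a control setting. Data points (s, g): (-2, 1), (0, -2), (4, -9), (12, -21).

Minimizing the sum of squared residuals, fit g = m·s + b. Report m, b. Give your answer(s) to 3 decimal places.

m = -1.578, b = -2.226

MᵀM·[m, b]ᵀ = Mᵀg reads: 164·m + 14·b = -290;  14·m + 4·b = -31.
(Σs·s = 164, Σs = 14, Σ1 = 4, Σs·g = -290, Σg = -31.)
Eliminating b: 4·(row 1) − 14·(row 2) gives 460·m = 4·(-290) − 14·(-31) = -726, so m = -363/230.
Then b = ((-31) − 14·(-363/230))/4 = -256/115.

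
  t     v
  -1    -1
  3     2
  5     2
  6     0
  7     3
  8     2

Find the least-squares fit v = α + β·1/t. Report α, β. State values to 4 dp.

Forming XᵀX = [[6, -9/280]; [-9/280, 857249/705600]] and Xᵀv = [8, 1153/420]ᵀ gives XᵀX·[α, β]ᵀ = Xᵀv.
Determinant 6·(857249/705600) − (-9/280)² = 342851/47040.
α = (8·(857249/705600) − (-9/280)·(1153/420))/(342851/47040) = 6920254/5142765; β = (6·(1153/420) − (-9/280)·8)/(342851/47040) = 786912/342851.

α = 1.3456, β = 2.2952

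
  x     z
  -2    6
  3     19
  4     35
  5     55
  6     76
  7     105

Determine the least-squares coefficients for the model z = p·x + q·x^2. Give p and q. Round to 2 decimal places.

p = 0.65, q = 2.03

Forming MᵀM = [[139, 767]; [767, 4675]] and Mᵀz = [1651, 10011]ᵀ gives MᵀM·[p, q]ᵀ = Mᵀz.
Determinant 139·4675 − 767² = 61536.
p = (1651·4675 − 767·10011)/61536 = 9997/15384; q = (139·10011 − 767·1651)/61536 = 31303/15384.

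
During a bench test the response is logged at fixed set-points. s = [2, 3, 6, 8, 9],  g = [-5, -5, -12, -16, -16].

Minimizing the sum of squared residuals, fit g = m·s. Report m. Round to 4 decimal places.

m = -1.9021

With design matrix A, AᵀA = [[194]] and Aᵀg = [-369]ᵀ.
m = (-369)/194 = -1.90206.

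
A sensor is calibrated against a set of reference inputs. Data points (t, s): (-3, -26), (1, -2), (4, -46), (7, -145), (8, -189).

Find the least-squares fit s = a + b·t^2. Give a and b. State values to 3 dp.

a = 1.035, b = -2.972

From the data, Σ1 = 5, Σt^2 = 139, Σt^2·t^2 = 6835.
And Σs = -408, Σt^2·s = -20173.
MᵀM·[a, b]ᵀ = Mᵀs becomes [[5, 139]; [139, 6835]]·[a, b]ᵀ = [-408, -20173]ᵀ.
Eliminating b: 6835·(row 1) − 139·(row 2) gives 14854·a = 6835·(-408) − 139·(-20173) = 15367, so a = 15367/14854.
Then b = ((-20173) − 139·(15367/14854))/6835 = -44153/14854.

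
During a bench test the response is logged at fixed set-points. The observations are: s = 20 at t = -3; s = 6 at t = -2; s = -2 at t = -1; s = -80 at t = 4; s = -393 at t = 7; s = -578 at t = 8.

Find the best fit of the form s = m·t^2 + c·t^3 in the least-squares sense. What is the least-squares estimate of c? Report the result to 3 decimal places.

c = -1.021

Setting ∂/∂m … = 0 gives: 6851·m + 50323·c = -57327;  50323·m + 384683·c = -436441.
Determinant 6851·384683 − 50323² = 103058904.
m = ((-57327)·384683 − 50323·(-436441))/103058904 = -3450073/3963804; c = (6851·(-436441) − 50323·(-57327))/103058904 = -311215/304908.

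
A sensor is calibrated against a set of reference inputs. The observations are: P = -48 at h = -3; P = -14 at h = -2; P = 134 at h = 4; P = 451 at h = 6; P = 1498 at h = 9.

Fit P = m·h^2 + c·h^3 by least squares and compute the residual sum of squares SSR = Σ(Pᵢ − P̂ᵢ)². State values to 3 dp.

Entries of MᵀM: Σh^2·h^2 = 8210, Σh^2·h^3 = 67574, Σh^3·h^3 = 582986.
Moment sums: Σh^2·P = 139230, Σh^3·P = 1199442.
So MᵀM·[m, c]ᵀ = MᵀP: [[8210, 67574]; [67574, 582986]]·[m, c]ᵀ = [139230, 1199442]ᵀ.
Eliminating c: 582986·(row 1) − 67574·(row 2) gives 220069584·m = 582986·139230 − 67574·1199442 = 118047072, so m = 2459314/4584783.
Then c = (1199442 − 67574·(2459314/4584783))/582986 = 9147725/4584783.
Residuals: 227865/218323, -280806/1528261, -497262/218323, 1097743/1528261, 36325/1528261; SSR = 10433831/1528261.

SSR = 6.827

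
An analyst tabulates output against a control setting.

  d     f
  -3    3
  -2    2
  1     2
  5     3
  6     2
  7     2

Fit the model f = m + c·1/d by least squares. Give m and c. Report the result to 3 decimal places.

m = 2.363, c = -0.261

AᵀA·[m, c]ᵀ = Aᵀf reads: 6·m + (71/105)·c = 14;  (71/105)·m + (31957/22050)·c = 128/105.
det = 6·(31957/22050) − (71/105)² = 18166/2205.
m = (14·(31957/22050) − (71/105)·(128/105))/(18166/2205) = 214611/90830; c = (6·(128/105) − (71/105)·14)/(18166/2205) = -2373/9083.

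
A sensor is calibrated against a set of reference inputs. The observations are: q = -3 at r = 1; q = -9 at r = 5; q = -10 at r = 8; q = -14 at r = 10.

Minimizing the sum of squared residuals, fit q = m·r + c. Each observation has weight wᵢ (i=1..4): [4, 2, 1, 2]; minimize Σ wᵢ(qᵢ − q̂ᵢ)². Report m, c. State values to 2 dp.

m = -1.19, c = -2.02

Setting ∂/∂m … = 0 gives: 318·m + 42·c = -462;  42·m + 9·c = -68.
det = 318·9 − 42² = 1098.
m = ((-462)·9 − 42·(-68))/1098 = -217/183; c = (318·(-68) − 42·(-462))/1098 = -370/183.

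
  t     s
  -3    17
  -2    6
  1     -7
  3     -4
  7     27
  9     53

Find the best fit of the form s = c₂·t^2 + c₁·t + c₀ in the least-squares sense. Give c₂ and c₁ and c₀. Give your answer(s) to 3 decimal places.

c₂ = 1.088, c₁ = -3.362, c₀ = -3.995

Entries of XᵀX: Σt^2·t^2 = 9141, Σt^2·t = 1065, Σt^2 = 153, Σt·t = 153, Σt = 15, Σ1 = 6.
Right-hand side: Σt^2·s = 5750, Σt·s = 584, Σs = 92.
XᵀX·[c₂, c₁, c₀]ᵀ = Xᵀs becomes [[9141, 1065, 153]; [1065, 153, 15]; [153, 15, 6]]·[c₂, c₁, c₀]ᵀ = [5750, 584, 92]ᵀ.
Solving the 3×3 system (Gaussian elimination) gives c₂ = 1031/948, c₁ = -22307/6636, c₀ = -4419/1106.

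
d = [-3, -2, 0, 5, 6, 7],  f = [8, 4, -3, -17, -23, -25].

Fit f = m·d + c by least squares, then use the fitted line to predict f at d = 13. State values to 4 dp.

f̂ = -44.5940

The normal system AᵀA·[m, c]ᵀ = Aᵀf is [[123, 13]; [13, 6]]·[m, c]ᵀ = [-430, -56]ᵀ.
Eliminating c: 6·(row 1) − 13·(row 2) gives 569·m = 6·(-430) − 13·(-56) = -1852, so m = -1852/569.
Then c = ((-56) − 13·(-1852/569))/6 = -1298/569.
At d = 13: f̂ = (-1852/569)·(13) + (-1298/569)·(1) = -25374/569.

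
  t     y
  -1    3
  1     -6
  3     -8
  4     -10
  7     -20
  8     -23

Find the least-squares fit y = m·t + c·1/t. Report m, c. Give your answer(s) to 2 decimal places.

m = -2.77, c = -1.48

Sums needed: Σt·t = 140, Σt·1/t = 6, Σ1/t·1/t = 62365/28224.
Right-hand side: Σt·y = -397, Σ1/t·y = -3343/168.
Normal equations: [[140, 6]; [6, 62365/28224]]·[m, c]ᵀ = [-397, -3343/168]ᵀ.
Eliminating c: (62365/28224)·(row 1) − 6·(row 2) gives (275537/1008)·m = (62365/28224)·(-397) − 6·(-3343/168) = -21389161/28224, so m = -21389161/7715036.
Then c = ((-3343/168) − 6·(-21389161/7715036))/(62365/28224) = -407064/275537.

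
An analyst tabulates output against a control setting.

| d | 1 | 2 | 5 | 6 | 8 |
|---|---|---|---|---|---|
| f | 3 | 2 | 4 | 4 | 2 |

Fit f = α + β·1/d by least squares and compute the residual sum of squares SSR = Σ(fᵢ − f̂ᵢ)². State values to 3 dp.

The normal equations are: 5·α + (239/120)·β = 15;  (239/120)·α + (19201/14400)·β = 343/60.
Eliminating β: (19201/14400)·(row 1) − (239/120)·(row 2) gives (9721/3600)·α = (19201/14400)·15 − (239/120)·(343/60) = 124061/14400, so α = 124061/38884.
Then β = ((343/60) − (239/120)·(124061/38884))/(19201/14400) = -4650/9721.
Residuals: 11191/38884, -36993/38884, 35195/38884, 34575/38884, -10992/9721; SSR = 150731/38884.

SSR = 3.876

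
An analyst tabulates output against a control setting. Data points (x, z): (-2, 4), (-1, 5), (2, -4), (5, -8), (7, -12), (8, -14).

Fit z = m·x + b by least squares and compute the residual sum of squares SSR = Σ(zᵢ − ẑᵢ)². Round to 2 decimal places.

SSR = 6.67

From the data, Σx·x = 147, Σx = 19, Σ1 = 6.
Moment sums: Σx·z = -257, Σz = -29.
Normal equations: [[147, 19]; [19, 6]]·[m, b]ᵀ = [-257, -29]ᵀ.
Eliminating b: 6·(row 1) − 19·(row 2) gives 521·m = 6·(-257) − 19·(-29) = -991, so m = -991/521.
Then b = ((-29) − 19·(-991/521))/6 = 620/521.
Residuals: -518/521, 994/521, -722/521, 167/521, 65/521, 14/521; SSR = 3474/521.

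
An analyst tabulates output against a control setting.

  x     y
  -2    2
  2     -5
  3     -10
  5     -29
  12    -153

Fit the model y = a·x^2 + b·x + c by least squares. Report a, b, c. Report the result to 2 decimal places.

The normal system MᵀM·[a, b, c]ᵀ = Mᵀy is [[21474, 1880, 186]; [1880, 186, 20]; [186, 20, 5]]·[a, b, c]ᵀ = [-22859, -2025, -195]ᵀ.
Solving the 3×3 system (Gaussian elimination) gives a = -599525/630782, b = -983615/630782, c = 818146/315391.

a = -0.95, b = -1.56, c = 2.59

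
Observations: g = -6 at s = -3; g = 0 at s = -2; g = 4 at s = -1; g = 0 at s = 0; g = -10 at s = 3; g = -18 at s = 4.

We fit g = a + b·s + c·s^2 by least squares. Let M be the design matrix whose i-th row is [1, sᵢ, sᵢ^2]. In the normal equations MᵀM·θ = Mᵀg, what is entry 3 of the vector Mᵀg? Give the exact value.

-428

Entry 3 ↔ basis s^2, so (Mᵀg)_{3} = Σᵢ (s^2)·gᵢ = (9)·(-6) + (4)·(0) + (1)·(4) + (0)·(0) + (9)·(-10) + (16)·(-18) = -428.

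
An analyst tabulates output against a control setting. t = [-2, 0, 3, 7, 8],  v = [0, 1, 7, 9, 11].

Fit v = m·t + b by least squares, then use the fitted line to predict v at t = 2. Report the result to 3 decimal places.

AᵀA·[m, b]ᵀ = Aᵀv reads: 126·m + 16·b = 172;  16·m + 5·b = 28.
(Σt·t = 126, Σt = 16, Σ1 = 5, Σt·v = 172, Σv = 28.)
Determinant 126·5 − 16² = 374.
m = (172·5 − 16·28)/374 = 206/187; b = (126·28 − 16·172)/374 = 388/187.
At t = 2: v̂ = (206/187)·(2) + (388/187)·(1) = 800/187.

v̂ = 4.278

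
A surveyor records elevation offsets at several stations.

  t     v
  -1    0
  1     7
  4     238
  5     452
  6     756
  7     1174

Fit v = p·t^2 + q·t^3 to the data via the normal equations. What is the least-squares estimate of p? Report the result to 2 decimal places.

Compute the Gram sums: Σt^2·t^2 = 4580, Σt^2·t^3 = 28732, Σt^3·t^3 = 184028.
Moment sums: Σt^2·v = 99857, Σt^3·v = 637717.
MᵀM·[p, q]ᵀ = Mᵀv becomes [[4580, 28732]; [28732, 184028]]·[p, q]ᵀ = [99857, 637717]ᵀ.
Eliminating q: 184028·(row 1) − 28732·(row 2) gives 17320416·p = 184028·99857 − 28732·637717 = 53599152, so p = 1116649/360842.
Then q = (637717 − 28732·(1116649/360842))/184028 = 2152189/721684.

p = 3.09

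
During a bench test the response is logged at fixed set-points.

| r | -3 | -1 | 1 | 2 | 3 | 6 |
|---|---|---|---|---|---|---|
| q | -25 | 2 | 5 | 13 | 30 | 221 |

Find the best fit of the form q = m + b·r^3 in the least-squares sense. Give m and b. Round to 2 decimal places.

Compute the Gram sums: Σ1 = 6, Σr^3 = 224, Σr^3·r^3 = 48180.
Right-hand side: Σq = 246, Σr^3·q = 49328.
Eliminating b: 48180·(row 1) − 224·(row 2) gives 238904·m = 48180·246 − 224·49328 = 802808, so m = 100351/29863.
Then b = (49328 − 224·(100351/29863))/48180 = 30108/29863.

m = 3.36, b = 1.01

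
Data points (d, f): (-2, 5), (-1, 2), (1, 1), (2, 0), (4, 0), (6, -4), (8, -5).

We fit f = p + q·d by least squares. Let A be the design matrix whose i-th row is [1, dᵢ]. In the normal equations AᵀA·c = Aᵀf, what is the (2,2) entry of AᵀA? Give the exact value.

126

Row 2 ↔ basis d, column 2 ↔ basis d, so (AᵀA)_{2,2} = Σᵢ (d)·(d) = (-2)·(-2) + (-1)·(-1) + (1)·(1) + (2)·(2) + (4)·(4) + (6)·(6) + (8)·(8) = 126.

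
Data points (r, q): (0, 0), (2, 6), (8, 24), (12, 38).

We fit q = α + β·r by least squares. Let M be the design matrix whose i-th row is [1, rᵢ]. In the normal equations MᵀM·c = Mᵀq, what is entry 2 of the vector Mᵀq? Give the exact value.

660

Entry 2 ↔ basis r, so (Mᵀq)_{2} = Σᵢ (r)·qᵢ = (0)·(0) + (2)·(6) + (8)·(24) + (12)·(38) = 660.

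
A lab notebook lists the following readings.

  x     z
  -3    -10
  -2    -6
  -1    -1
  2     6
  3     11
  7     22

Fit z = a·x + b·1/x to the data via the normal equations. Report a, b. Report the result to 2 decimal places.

a = 3.31, b = -1.55

Normal-equation sums: Σx·x = 76, Σx·1/x = 6, Σ1/x·1/x = 1537/882.
Right-hand side: Σx·z = 242, Σ1/x·z = 120/7.
So MᵀM·[a, b]ᵀ = Mᵀz: [[76, 6]; [6, 1537/882]]·[a, b]ᵀ = [242, 120/7]ᵀ.
Determinant 76·(1537/882) − 6² = 42530/441.
a = (242·(1537/882) − 6·(120/7))/(42530/441) = 140617/42530; b = (76·(120/7) − 6·242)/(42530/441) = -32886/21265.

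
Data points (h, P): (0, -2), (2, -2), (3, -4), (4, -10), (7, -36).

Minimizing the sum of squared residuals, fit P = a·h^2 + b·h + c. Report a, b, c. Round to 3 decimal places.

a = -0.994, b = 2.090, c = -1.985

Sums needed: Σh^2·h^2 = 2754, Σh^2·h = 442, Σh^2 = 78, Σh·h = 78, Σh = 16, Σ1 = 5.
Moment sums: Σh^2·P = -1968, Σh·P = -308, ΣP = -54.
So XᵀX·[a, b, c]ᵀ = XᵀP: [[2754, 442, 78]; [442, 78, 16]; [78, 16, 5]]·[a, b, c]ᵀ = [-1968, -308, -54]ᵀ.
Inverting the 3×3 Gram matrix, [a, b, c]ᵀ = [-649/653, 1365/653, -1296/653]ᵀ.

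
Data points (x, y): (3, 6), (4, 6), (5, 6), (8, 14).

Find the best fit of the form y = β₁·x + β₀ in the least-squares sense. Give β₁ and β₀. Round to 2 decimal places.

MᵀM·[β₁, β₀]ᵀ = Mᵀy reads: 114·β₁ + 20·β₀ = 184;  20·β₁ + 4·β₀ = 32.
Δ = 114·4 − 20² = 56.
β₁ = (184·4 − 20·32)/56 = 12/7; β₀ = (114·32 − 20·184)/56 = -4/7.

β₁ = 1.71, β₀ = -0.57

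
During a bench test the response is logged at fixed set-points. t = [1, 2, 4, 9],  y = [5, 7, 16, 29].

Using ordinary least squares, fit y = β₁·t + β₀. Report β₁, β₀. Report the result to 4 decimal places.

The normal system AᵀA·[β₁, β₀]ᵀ = Aᵀy is [[102, 16]; [16, 4]]·[β₁, β₀]ᵀ = [344, 57]ᵀ.
Δ = 102·4 − 16² = 152.
β₁ = (344·4 − 16·57)/152 = 58/19; β₀ = (102·57 − 16·344)/152 = 155/76.

β₁ = 3.0526, β₀ = 2.0395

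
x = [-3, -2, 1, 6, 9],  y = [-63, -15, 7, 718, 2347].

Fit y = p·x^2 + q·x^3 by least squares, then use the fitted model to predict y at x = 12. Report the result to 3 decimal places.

Sums needed: Σx^2·x^2 = 7955, Σx^2·x^3 = 66551, Σx^3·x^3 = 578891.
Right-hand side: Σx^2·y = 215335, Σx^3·y = 1867879.
So AᵀA·[p, q]ᵀ = Aᵀy: [[7955, 66551]; [66551, 578891]]·[p, q]ᵀ = [215335, 1867879]ᵀ.
Eliminating q: 578891·(row 1) − 66551·(row 2) gives 176042304·p = 578891·215335 − 66551·1867879 = 346278156, so p = 28856513/14670192.
Then q = (1867879 − 66551·(28856513/14670192))/578891 = 44018155/14670192.
At x = 12: ŷ = (28856513/14670192)·(144) + (44018155/14670192)·(1728) = 1671223119/305629.

ŷ = 5468.143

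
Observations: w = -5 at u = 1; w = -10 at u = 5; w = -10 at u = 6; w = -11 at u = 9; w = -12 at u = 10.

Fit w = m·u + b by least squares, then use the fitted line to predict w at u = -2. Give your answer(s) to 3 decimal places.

ŵ = -3.724

The normal equations are: 243·m + 31·b = -334;  31·m + 5·b = -48.
(Σu·u = 243, Σu = 31, Σ1 = 5, Σu·w = -334, Σw = -48.)
det = 243·5 − 31² = 254.
m = ((-334)·5 − 31·(-48))/254 = -91/127; b = (243·(-48) − 31·(-334))/254 = -655/127.
At u = -2: ŵ = (-91/127)·(-2) + (-655/127)·(1) = -473/127.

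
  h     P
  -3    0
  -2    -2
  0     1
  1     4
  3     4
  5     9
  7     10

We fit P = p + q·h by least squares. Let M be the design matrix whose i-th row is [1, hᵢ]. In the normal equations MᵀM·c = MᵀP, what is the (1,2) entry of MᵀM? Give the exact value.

11

Row 1 ↔ basis 1, column 2 ↔ basis h, so (MᵀM)_{1,2} = Σᵢ h = (1)·(-3) + (1)·(-2) + (1)·(0) + (1)·(1) + (1)·(3) + (1)·(5) + (1)·(7) = 11.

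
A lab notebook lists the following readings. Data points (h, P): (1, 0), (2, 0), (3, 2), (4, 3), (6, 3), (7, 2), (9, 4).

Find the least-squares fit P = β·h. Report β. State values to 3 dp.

β = 0.439

With design matrix X, XᵀX = [[196]] and XᵀP = [86]ᵀ.
β = 86/196 = 0.438776.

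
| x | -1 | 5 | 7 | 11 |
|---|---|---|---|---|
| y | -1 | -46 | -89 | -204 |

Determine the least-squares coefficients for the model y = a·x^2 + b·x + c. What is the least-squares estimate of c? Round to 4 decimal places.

Setting ∂/∂a … = 0 gives: 17668·a + 1798·b + 196·c = -30196;  1798·a + 196·b + 22·c = -3096;  196·a + 22·b + 4·c = -340.
(Σx^2·x^2 = 17668, Σx^2·x = 1798, Σx^2 = 196, Σx·x = 196, Σx = 22, Σ1 = 4, Σx^2·y = -30196, Σx·y = -3096, Σy = -340.)
Row-reducing yields a = -23/15, b = -122/75, c = -23/25.

c = -0.9200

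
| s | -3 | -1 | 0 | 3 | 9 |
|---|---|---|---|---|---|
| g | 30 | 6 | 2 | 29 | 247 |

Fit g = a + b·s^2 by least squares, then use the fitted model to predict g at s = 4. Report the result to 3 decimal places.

AᵀA·[a, b]ᵀ = Aᵀg reads: 5·a + 100·b = 314;  100·a + 6724·b = 20544.
Determinant 5·6724 − 100² = 23620.
a = (314·6724 − 100·20544)/23620 = 14234/5905; b = (5·20544 − 100·314)/23620 = 3566/1181.
At s = 4: ĝ = (14234/5905)·(1) + (3566/1181)·(16) = 299514/5905.

ĝ = 50.722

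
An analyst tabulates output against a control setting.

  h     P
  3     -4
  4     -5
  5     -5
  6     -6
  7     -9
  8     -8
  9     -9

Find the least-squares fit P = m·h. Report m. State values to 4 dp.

Sums needed: Σh·h = 280.
And Σh·P = -301.
XᵀX·[m]ᵀ = XᵀP becomes [[280]]·[m]ᵀ = [-301]ᵀ.
Hence m = -301 / 280 ≈ -1.075.

m = -1.0750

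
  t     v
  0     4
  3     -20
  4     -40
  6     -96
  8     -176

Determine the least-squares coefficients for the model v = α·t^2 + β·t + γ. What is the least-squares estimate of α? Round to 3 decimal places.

α = -2.891

Sums needed: Σt^2·t^2 = 5729, Σt^2·t = 819, Σt^2 = 125, Σt·t = 125, Σt = 21, Σ1 = 5.
Moment sums: Σt^2·v = -15540, Σt·v = -2204, Σv = -328.
MᵀM·[α, β, γ]ᵀ = Mᵀv becomes [[5729, 819, 125]; [819, 125, 21]; [125, 21, 5]]·[α, β, γ]ᵀ = [-15540, -2204, -328]ᵀ.
Inverting the 3×3 Gram matrix, [α, β, γ]ᵀ = [-33938/11739, 358/559, 46796/11739]ᵀ.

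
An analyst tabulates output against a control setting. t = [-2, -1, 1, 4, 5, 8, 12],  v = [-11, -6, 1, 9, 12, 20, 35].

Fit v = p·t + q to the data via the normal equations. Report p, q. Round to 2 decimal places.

XᵀX·[p, q]ᵀ = Xᵀv reads: 255·p + 27·q = 705;  27·p + 7·q = 60.
(Σt·t = 255, Σt = 27, Σ1 = 7, Σt·v = 705, Σv = 60.)
Eliminating q: 7·(row 1) − 27·(row 2) gives 1056·p = 7·705 − 27·60 = 3315, so p = 1105/352.
Then q = (60 − 27·(1105/352))/7 = -1245/352.

p = 3.14, q = -3.54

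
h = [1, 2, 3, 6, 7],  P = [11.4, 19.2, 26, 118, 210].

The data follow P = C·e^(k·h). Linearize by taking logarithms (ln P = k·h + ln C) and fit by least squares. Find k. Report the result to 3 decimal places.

With ln Pᵢ as the transformed response and hᵢ as the regressor:
Σh = 19.0000, Σ(h)² = 99.0000, Σln P = 18.7644, Σh·ln P = 84.1716.
Equations: 99.0000·k + 19.0000·ln C = 84.1716;  19.0000·k + 5·ln C = 18.7644.
Slope k = (n·Σh·ln P − Σh·Σln P)/(n·Σ(h)² − (Σh)²) = (5·84.1716 − 19.0000·18.7644)/134.0000 = 0.48011; ln C = (Σln P − k·Σh)/n = 1.92848.

k = 0.480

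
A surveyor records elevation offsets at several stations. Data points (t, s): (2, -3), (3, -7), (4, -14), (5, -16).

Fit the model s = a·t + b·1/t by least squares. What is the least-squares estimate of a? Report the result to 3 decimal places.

The normal equations are: 54·a + 4·b = -163;  4·a + (1669/3600)·b = -158/15.
Determinant 54·(1669/3600) − 4² = 1807/200.
a = ((-163)·(1669/3600) − 4·(-158/15))/(1807/200) = -9259/2502; b = (54·(-158/15) − 4·(-163))/(1807/200) = 1280/139.

a = -3.701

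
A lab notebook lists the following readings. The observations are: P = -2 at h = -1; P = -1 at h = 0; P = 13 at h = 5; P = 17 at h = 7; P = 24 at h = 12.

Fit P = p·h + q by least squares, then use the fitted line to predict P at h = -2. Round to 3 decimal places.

With design matrix X, XᵀX = [[219, 23]; [23, 5]] and XᵀP = [474, 51]ᵀ.
det = 219·5 − 23² = 566.
p = (474·5 − 23·51)/566 = 1197/566; q = (219·51 − 23·474)/566 = 267/566.
At h = -2: P̂ = (1197/566)·(-2) + (267/566)·(1) = -2127/566.

P̂ = -3.758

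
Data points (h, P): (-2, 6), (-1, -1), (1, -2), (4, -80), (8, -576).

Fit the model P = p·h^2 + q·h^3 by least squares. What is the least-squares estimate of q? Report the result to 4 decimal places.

q = -1.0126

Sums needed: Σh^2·h^2 = 4370, Σh^2·h^3 = 33760, Σh^3·h^3 = 266306.
For XᵀP: Σh^2·P = -38123, Σh^3·P = -300081.
Normal equations: [[4370, 33760]; [33760, 266306]]·[p, q]ᵀ = [-38123, -300081]ᵀ.
Eliminating q: 266306·(row 1) − 33760·(row 2) gives 24019620·p = 266306·(-38123) − 33760·(-300081) = -21649078, so p = -10824539/12009810.
Then q = ((-300081) − 33760·(-10824539/12009810))/266306 = -2432149/2401962.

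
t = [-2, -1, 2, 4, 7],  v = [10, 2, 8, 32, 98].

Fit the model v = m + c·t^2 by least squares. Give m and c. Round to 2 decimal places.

m = 0.60, c = 1.99

Sums needed: Σ1 = 5, Σt^2 = 74, Σt^2·t^2 = 2690.
Moment sums: Σv = 150, Σt^2·v = 5388.
Normal equations: [[5, 74]; [74, 2690]]·[m, c]ᵀ = [150, 5388]ᵀ.
Eliminating c: 2690·(row 1) − 74·(row 2) gives 7974·m = 2690·150 − 74·5388 = 4788, so m = 266/443.
Then c = (5388 − 74·(266/443))/2690 = 880/443.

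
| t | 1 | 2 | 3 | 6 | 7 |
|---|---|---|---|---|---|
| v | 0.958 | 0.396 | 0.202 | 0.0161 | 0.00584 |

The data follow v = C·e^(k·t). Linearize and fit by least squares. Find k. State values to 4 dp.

Taking logs, ln v = k·t + ln C, so regress ln v on t.
AᵀA = [[99.0000, 19.0000]; [19.0000, 5]], rhs = [-67.4688, -11.8407]ᵀ  (here Σt = 19.0000, Σ(t)² = 99.0000, Σln v = -11.8407, Σt·ln v = -67.4688).
Solving (det = 134.0000): k = -0.83859, ln C = 0.81850.

k = -0.8386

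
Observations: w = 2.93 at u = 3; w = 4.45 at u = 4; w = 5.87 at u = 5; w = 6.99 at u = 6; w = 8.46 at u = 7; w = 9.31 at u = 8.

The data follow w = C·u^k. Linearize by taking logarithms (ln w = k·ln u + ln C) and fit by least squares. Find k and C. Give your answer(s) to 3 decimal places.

k = 1.180, C = 0.840

Let Y = ln w. Fitting Y = k·ln u + ln C by least squares:
AᵀA = [[17.0401, 9.9115]; [9.9115, 6]], rhs = [18.3777, 10.6487]ᵀ  (here Σln u = 9.9115, Σ(ln u)² = 17.0401, Σln w = 10.6487, Σln u·ln w = 18.3777).
Δ = 17.0401·6 − (9.9115)² = 4.0036; k = (18.3777·6 − 9.9115·10.6487)/4.0036 = 1.17957, ln C = (17.0401·10.6487 − 9.9115·18.3777)/4.0036 = -0.17376, so C = exp(-0.17376) = 0.84050.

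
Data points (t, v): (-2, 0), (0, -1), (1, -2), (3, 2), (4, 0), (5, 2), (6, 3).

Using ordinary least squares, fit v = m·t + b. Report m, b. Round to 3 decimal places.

m = 0.448, b = -0.517

From the data, Σt·t = 91, Σt = 17, Σ1 = 7.
Moment sums: Σt·v = 32, Σv = 4.
Δ = 91·7 − 17² = 348.
m = (32·7 − 17·4)/348 = 13/29; b = (91·4 − 17·32)/348 = -15/29.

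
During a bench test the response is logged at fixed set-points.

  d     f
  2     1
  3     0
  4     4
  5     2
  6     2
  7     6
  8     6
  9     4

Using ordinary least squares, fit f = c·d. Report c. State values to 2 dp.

c = 0.58

Normal-equation sums: Σd·d = 284.
And Σd·f = 166.
AᵀA·[c]ᵀ = Aᵀf becomes [[284]]·[c]ᵀ = [166]ᵀ.
Hence c = 166 / 284 ≈ 0.584507.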